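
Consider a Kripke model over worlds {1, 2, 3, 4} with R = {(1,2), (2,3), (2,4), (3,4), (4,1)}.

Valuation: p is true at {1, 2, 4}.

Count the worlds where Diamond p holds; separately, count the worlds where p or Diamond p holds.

4 and 4

For Diamond p:
1: successors {2}; p there: 2:T. ✓
2: successors {3, 4}; p there: 3:F, 4:T. ✓
3: successors {4}; p there: 4:T. ✓
4: successors {1}; p there: 1:T. ✓
— 4 worlds.
For p or Diamond p:
1: p is T, Diamond p is T. ✓
2: p is T, Diamond p is T. ✓
3: p is F, Diamond p is T. ✓
4: p is T, Diamond p is T. ✓
— 4 worlds.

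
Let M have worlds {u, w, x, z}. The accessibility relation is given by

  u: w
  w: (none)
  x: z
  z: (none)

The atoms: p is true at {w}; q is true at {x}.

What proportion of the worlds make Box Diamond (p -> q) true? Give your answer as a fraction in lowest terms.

1/2

u: successors {w}; Diamond (p -> q) there: w:F. ✗
w: no successors, so Box Diamond (p -> q) holds vacuously. ✓
x: successors {z}; Diamond (p -> q) there: z:F. ✗
z: no successors, so Box Diamond (p -> q) holds vacuously. ✓
That's 2 of 4 worlds, so 2/4 = 1/2.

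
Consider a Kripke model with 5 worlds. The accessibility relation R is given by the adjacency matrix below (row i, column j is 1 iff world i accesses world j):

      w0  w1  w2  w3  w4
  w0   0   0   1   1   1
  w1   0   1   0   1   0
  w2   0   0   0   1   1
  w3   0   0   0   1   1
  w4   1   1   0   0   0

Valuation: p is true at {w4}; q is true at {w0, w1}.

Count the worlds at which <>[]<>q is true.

0

w0: successors {w2, w3, w4}; []<>q there: w2:F, w3:F, w4:F. ✗
w1: successors {w1, w3}; []<>q there: w1:F, w3:F. ✗
w2: successors {w3, w4}; []<>q there: w3:F, w4:F. ✗
w3: successors {w3, w4}; []<>q there: w3:F, w4:F. ✗
w4: successors {w0, w1}; []<>q there: w0:F, w1:F. ✗
Satisfying worlds: ∅.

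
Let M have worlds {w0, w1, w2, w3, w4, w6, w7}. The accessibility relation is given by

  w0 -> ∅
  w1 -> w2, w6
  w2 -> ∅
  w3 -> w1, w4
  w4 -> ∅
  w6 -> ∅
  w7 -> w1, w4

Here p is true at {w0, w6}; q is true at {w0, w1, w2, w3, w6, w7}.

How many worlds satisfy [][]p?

5

w0: no successors, so [][]p holds vacuously. ✓
w1: successors {w2, w6}; []p there: w2:T, w6:T. ✓
w2: no successors, so [][]p holds vacuously. ✓
w3: successors {w1, w4}; []p there: w1:F, w4:T. ✗
w4: no successors, so [][]p holds vacuously. ✓
w6: no successors, so [][]p holds vacuously. ✓
w7: successors {w1, w4}; []p there: w1:F, w4:T. ✗
Satisfying worlds: {w0, w1, w2, w4, w6}.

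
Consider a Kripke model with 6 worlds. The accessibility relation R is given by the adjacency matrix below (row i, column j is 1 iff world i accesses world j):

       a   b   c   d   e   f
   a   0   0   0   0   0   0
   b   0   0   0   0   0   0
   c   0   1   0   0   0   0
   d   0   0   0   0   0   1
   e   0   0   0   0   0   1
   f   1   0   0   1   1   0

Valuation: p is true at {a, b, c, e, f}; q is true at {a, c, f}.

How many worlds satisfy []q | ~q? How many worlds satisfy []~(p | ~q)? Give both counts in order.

For []q | ~q:
a: []q is T, ~q is F. ✓
b: []q is T, ~q is T. ✓
c: []q is F, ~q is F. ✗
d: []q is T, ~q is T. ✓
e: []q is T, ~q is T. ✓
f: []q is F, ~q is F. ✗
— 4 worlds.
For []~(p | ~q):
a: no successors, so []~(p | ~q) holds vacuously. ✓
b: no successors, so []~(p | ~q) holds vacuously. ✓
c: successors {b}; ~(p | ~q) there: b:F. ✗
d: successors {f}; ~(p | ~q) there: f:F. ✗
e: successors {f}; ~(p | ~q) there: f:F. ✗
f: successors {a, d, e}; ~(p | ~q) there: a:F, d:F, e:F. ✗
— 2 worlds.

4 and 2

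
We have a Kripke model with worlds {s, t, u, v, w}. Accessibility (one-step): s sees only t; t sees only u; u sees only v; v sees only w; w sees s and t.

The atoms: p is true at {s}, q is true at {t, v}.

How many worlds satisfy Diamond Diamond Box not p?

4

s: successors {t}; Diamond Box not p there: t:T. ✓
t: successors {u}; Diamond Box not p there: u:T. ✓
u: successors {v}; Diamond Box not p there: v:F. ✗
v: successors {w}; Diamond Box not p there: w:T. ✓
w: successors {s, t}; Diamond Box not p there: s:T, t:T. ✓
Satisfying worlds: {s, t, v, w}.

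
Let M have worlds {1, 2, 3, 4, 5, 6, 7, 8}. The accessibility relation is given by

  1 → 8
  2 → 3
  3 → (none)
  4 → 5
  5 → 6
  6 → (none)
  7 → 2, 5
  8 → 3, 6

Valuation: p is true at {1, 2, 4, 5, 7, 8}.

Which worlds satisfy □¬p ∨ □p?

{1, 2, 3, 4, 5, 6, 7, 8}

1: □¬p is F, □p is T. ✓
2: □¬p is T, □p is F. ✓
3: □¬p is T, □p is T. ✓
4: □¬p is F, □p is T. ✓
5: □¬p is T, □p is F. ✓
6: □¬p is T, □p is T. ✓
7: □¬p is F, □p is T. ✓
8: □¬p is T, □p is F. ✓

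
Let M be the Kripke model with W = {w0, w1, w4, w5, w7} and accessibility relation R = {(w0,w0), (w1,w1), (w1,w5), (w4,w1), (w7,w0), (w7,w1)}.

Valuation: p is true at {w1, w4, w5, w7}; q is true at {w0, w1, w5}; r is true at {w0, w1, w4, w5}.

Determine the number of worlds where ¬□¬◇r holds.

4

w0: □¬◇r is F. ✓
w1: □¬◇r is F. ✓
w4: □¬◇r is F. ✓
w5: □¬◇r is T. ✗
w7: □¬◇r is F. ✓
Satisfying worlds: {w0, w1, w4, w7}.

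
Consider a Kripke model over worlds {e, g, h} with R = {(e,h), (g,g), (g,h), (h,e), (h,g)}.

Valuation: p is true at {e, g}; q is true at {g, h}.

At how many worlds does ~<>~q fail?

e: <>~q is F. ✓
g: <>~q is F. ✓
h: <>~q is T. ✗
Satisfying worlds: {e, g}.
So ~<>~q fails at the other 1 world.

1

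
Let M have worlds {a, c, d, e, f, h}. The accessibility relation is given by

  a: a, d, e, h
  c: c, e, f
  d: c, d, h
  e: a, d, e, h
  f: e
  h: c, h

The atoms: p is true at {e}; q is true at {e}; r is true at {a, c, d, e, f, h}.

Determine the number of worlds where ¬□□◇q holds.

6

a: □□◇q is F. ✓
c: □□◇q is F. ✓
d: □□◇q is F. ✓
e: □□◇q is F. ✓
f: □□◇q is F. ✓
h: □□◇q is F. ✓
Satisfying worlds: {a, c, d, e, f, h}.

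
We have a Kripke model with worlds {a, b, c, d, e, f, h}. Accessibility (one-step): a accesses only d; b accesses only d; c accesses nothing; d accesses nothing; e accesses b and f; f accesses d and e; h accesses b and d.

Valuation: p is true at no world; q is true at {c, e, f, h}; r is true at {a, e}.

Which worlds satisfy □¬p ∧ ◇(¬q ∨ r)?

{a, b, e, f, h}

a: □¬p is T, ◇(¬q ∨ r) is T. ✓
b: □¬p is T, ◇(¬q ∨ r) is T. ✓
c: □¬p is T, ◇(¬q ∨ r) is F. ✗
d: □¬p is T, ◇(¬q ∨ r) is F. ✗
e: □¬p is T, ◇(¬q ∨ r) is T. ✓
f: □¬p is T, ◇(¬q ∨ r) is T. ✓
h: □¬p is T, ◇(¬q ∨ r) is T. ✓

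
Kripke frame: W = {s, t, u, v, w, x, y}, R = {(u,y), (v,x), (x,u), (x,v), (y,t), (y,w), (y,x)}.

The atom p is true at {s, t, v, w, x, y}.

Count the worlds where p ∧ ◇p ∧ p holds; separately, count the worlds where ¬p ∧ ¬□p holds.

3 and 0

For p ∧ ◇p ∧ p:
s: p ∧ ◇p is F, p is T. ✗
t: p ∧ ◇p is F, p is T. ✗
u: p ∧ ◇p is F, p is F. ✗
v: p ∧ ◇p is T, p is T. ✓
w: p ∧ ◇p is F, p is T. ✗
x: p ∧ ◇p is T, p is T. ✓
y: p ∧ ◇p is T, p is T. ✓
— 3 worlds.
For ¬p ∧ ¬□p:
s: ¬p is F, ¬□p is F. ✗
t: ¬p is F, ¬□p is F. ✗
u: ¬p is T, ¬□p is F. ✗
v: ¬p is F, ¬□p is F. ✗
w: ¬p is F, ¬□p is F. ✗
x: ¬p is F, ¬□p is T. ✗
y: ¬p is F, ¬□p is F. ✗
— 0 worlds.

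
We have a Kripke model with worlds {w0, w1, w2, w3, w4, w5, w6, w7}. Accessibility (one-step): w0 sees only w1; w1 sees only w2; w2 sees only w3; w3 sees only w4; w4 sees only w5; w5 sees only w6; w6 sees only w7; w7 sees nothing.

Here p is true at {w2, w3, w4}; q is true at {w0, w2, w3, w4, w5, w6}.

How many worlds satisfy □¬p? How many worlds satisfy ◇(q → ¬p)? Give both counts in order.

For □¬p:
w0: successors {w1}; ¬p there: w1:T. ✓
w1: successors {w2}; ¬p there: w2:F. ✗
w2: successors {w3}; ¬p there: w3:F. ✗
w3: successors {w4}; ¬p there: w4:F. ✗
w4: successors {w5}; ¬p there: w5:T. ✓
w5: successors {w6}; ¬p there: w6:T. ✓
w6: successors {w7}; ¬p there: w7:T. ✓
w7: no successors, so □¬p holds vacuously. ✓
— 5 worlds.
For ◇(q → ¬p):
w0: successors {w1}; q → ¬p there: w1:T. ✓
w1: successors {w2}; q → ¬p there: w2:F. ✗
w2: successors {w3}; q → ¬p there: w3:F. ✗
w3: successors {w4}; q → ¬p there: w4:F. ✗
w4: successors {w5}; q → ¬p there: w5:T. ✓
w5: successors {w6}; q → ¬p there: w6:T. ✓
w6: successors {w7}; q → ¬p there: w7:T. ✓
w7: no successors, so ◇(q → ¬p) fails. ✗
— 4 worlds.

5 and 4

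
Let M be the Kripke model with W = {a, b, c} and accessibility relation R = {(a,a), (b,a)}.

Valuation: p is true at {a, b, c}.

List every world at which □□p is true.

{a, b, c}

a: successors {a}; □p there: a:T. ✓
b: successors {a}; □p there: a:T. ✓
c: no successors, so □□p holds vacuously. ✓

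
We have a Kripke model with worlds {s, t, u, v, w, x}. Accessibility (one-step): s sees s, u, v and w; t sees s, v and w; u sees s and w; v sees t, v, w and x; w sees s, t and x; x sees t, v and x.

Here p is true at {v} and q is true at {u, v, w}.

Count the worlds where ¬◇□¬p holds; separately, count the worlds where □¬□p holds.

For ¬◇□¬p:
s: ◇□¬p is T. ✗
t: ◇□¬p is T. ✗
u: ◇□¬p is T. ✗
v: ◇□¬p is T. ✗
w: ◇□¬p is F. ✓
x: ◇□¬p is F. ✓
— 2 worlds.
For □¬□p:
s: successors {s, u, v, w}; ¬□p there: s:T, u:T, v:T, w:T. ✓
t: successors {s, v, w}; ¬□p there: s:T, v:T, w:T. ✓
u: successors {s, w}; ¬□p there: s:T, w:T. ✓
v: successors {t, v, w, x}; ¬□p there: t:T, v:T, w:T, x:T. ✓
w: successors {s, t, x}; ¬□p there: s:T, t:T, x:T. ✓
x: successors {t, v, x}; ¬□p there: t:T, v:T, x:T. ✓
— 6 worlds.

2 and 6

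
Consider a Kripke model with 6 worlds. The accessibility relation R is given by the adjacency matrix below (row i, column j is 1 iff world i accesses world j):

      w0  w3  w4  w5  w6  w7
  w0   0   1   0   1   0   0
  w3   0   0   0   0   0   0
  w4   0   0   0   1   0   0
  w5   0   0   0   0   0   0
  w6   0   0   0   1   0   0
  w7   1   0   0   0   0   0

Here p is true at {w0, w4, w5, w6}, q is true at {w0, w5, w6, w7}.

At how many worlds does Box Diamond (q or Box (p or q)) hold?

3

w0: successors {w3, w5}; Diamond (q or Box (p or q)) there: w3:F, w5:F. ✗
w3: no successors, so Box Diamond (q or Box (p or q)) holds vacuously. ✓
w4: successors {w5}; Diamond (q or Box (p or q)) there: w5:F. ✗
w5: no successors, so Box Diamond (q or Box (p or q)) holds vacuously. ✓
w6: successors {w5}; Diamond (q or Box (p or q)) there: w5:F. ✗
w7: successors {w0}; Diamond (q or Box (p or q)) there: w0:T. ✓
Satisfying worlds: {w3, w5, w7}.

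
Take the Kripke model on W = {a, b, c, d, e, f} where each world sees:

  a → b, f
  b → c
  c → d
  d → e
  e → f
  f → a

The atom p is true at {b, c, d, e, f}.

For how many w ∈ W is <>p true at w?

5

a: successors {b, f}; p there: b:T, f:T. ✓
b: successors {c}; p there: c:T. ✓
c: successors {d}; p there: d:T. ✓
d: successors {e}; p there: e:T. ✓
e: successors {f}; p there: f:T. ✓
f: successors {a}; p there: a:F. ✗
Satisfying worlds: {a, b, c, d, e}.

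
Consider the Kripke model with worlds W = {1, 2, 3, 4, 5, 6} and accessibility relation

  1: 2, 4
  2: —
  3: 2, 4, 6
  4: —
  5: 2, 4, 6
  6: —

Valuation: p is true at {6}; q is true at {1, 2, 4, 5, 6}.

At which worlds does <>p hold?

{3, 5}

1: successors {2, 4}; p there: 2:F, 4:F. ✗
2: no successors, so <>p fails. ✗
3: successors {2, 4, 6}; p there: 2:F, 4:F, 6:T. ✓
4: no successors, so <>p fails. ✗
5: successors {2, 4, 6}; p there: 2:F, 4:F, 6:T. ✓
6: no successors, so <>p fails. ✗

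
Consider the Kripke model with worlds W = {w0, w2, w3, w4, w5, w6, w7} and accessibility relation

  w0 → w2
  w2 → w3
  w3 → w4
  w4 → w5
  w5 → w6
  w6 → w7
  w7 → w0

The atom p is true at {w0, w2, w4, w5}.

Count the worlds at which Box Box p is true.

4

w0: successors {w2}; Box p there: w2:F. ✗
w2: successors {w3}; Box p there: w3:T. ✓
w3: successors {w4}; Box p there: w4:T. ✓
w4: successors {w5}; Box p there: w5:F. ✗
w5: successors {w6}; Box p there: w6:F. ✗
w6: successors {w7}; Box p there: w7:T. ✓
w7: successors {w0}; Box p there: w0:T. ✓
Satisfying worlds: {w2, w3, w6, w7}.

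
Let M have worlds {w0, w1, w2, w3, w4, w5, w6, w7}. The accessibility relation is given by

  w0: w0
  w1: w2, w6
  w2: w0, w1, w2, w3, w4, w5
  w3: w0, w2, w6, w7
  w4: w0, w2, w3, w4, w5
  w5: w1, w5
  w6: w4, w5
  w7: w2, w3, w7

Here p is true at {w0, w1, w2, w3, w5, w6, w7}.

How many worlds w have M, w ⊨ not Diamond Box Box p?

w0: Diamond Box Box p is T. ✗
w1: Diamond Box Box p is F. ✓
w2: Diamond Box Box p is T. ✗
w3: Diamond Box Box p is T. ✗
w4: Diamond Box Box p is T. ✗
w5: Diamond Box Box p is T. ✗
w6: Diamond Box Box p is T. ✗
w7: Diamond Box Box p is F. ✓
Satisfying worlds: {w1, w7}.

2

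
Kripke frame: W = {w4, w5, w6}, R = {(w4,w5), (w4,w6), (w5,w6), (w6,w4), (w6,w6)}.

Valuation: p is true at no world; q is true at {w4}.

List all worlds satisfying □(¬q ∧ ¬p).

w4: successors {w5, w6}; ¬q ∧ ¬p there: w5:T, w6:T. ✓
w5: successors {w6}; ¬q ∧ ¬p there: w6:T. ✓
w6: successors {w4, w6}; ¬q ∧ ¬p there: w4:F, w6:T. ✗

{w4, w5}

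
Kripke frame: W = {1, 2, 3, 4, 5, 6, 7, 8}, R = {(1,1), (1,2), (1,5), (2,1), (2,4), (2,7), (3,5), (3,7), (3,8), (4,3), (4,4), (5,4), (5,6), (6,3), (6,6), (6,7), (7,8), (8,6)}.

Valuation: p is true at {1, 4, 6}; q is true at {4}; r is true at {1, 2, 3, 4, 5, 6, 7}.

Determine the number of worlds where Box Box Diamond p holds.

2

1: successors {1, 2, 5}; Box Diamond p there: 1:T, 2:F, 5:T. ✗
2: successors {1, 4, 7}; Box Diamond p there: 1:T, 4:F, 7:T. ✗
3: successors {5, 7, 8}; Box Diamond p there: 5:T, 7:T, 8:T. ✓
4: successors {3, 4}; Box Diamond p there: 3:F, 4:F. ✗
5: successors {4, 6}; Box Diamond p there: 4:F, 6:F. ✗
6: successors {3, 6, 7}; Box Diamond p there: 3:F, 6:F, 7:T. ✗
7: successors {8}; Box Diamond p there: 8:T. ✓
8: successors {6}; Box Diamond p there: 6:F. ✗
Satisfying worlds: {3, 7}.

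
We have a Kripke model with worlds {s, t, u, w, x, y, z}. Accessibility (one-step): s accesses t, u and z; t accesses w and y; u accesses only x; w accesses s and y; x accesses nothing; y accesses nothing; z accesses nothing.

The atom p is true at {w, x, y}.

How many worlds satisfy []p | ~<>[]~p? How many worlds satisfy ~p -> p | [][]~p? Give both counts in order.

5 and 5

For []p | ~<>[]~p:
s: []p is F, ~<>[]~p is F. ✗
t: []p is T, ~<>[]~p is F. ✓
u: []p is T, ~<>[]~p is F. ✓
w: []p is F, ~<>[]~p is F. ✗
x: []p is T, ~<>[]~p is T. ✓
y: []p is T, ~<>[]~p is T. ✓
z: []p is T, ~<>[]~p is T. ✓
— 5 worlds.
For ~p -> p | [][]~p:
s: ~p is T, p | [][]~p is F. ✗
t: ~p is T, p | [][]~p is F. ✗
u: ~p is T, p | [][]~p is T. ✓
w: ~p is F, p | [][]~p is T. ✓
x: ~p is F, p | [][]~p is T. ✓
y: ~p is F, p | [][]~p is T. ✓
z: ~p is T, p | [][]~p is T. ✓
— 5 worlds.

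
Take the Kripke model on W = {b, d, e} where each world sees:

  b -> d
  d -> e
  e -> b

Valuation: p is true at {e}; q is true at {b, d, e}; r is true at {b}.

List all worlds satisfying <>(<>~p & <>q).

b: successors {d}; <>~p & <>q there: d:F. ✗
d: successors {e}; <>~p & <>q there: e:T. ✓
e: successors {b}; <>~p & <>q there: b:T. ✓

{d, e}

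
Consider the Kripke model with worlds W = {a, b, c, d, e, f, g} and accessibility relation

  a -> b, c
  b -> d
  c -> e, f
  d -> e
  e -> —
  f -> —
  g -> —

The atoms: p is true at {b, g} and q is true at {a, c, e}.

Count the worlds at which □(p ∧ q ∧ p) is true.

a: successors {b, c}; p ∧ q ∧ p there: b:F, c:F. ✗
b: successors {d}; p ∧ q ∧ p there: d:F. ✗
c: successors {e, f}; p ∧ q ∧ p there: e:F, f:F. ✗
d: successors {e}; p ∧ q ∧ p there: e:F. ✗
e: no successors, so □(p ∧ q ∧ p) holds vacuously. ✓
f: no successors, so □(p ∧ q ∧ p) holds vacuously. ✓
g: no successors, so □(p ∧ q ∧ p) holds vacuously. ✓
Satisfying worlds: {e, f, g}.

3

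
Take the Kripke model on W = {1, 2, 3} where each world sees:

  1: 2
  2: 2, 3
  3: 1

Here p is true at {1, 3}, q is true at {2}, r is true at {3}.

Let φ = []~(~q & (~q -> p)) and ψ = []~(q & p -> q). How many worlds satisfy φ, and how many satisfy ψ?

For []~(~q & (~q -> p)):
1: successors {2}; ~(~q & (~q -> p)) there: 2:T. ✓
2: successors {2, 3}; ~(~q & (~q -> p)) there: 2:T, 3:F. ✗
3: successors {1}; ~(~q & (~q -> p)) there: 1:F. ✗
— 1 world.
For []~(q & p -> q):
1: successors {2}; ~(q & p -> q) there: 2:F. ✗
2: successors {2, 3}; ~(q & p -> q) there: 2:F, 3:F. ✗
3: successors {1}; ~(q & p -> q) there: 1:F. ✗
— 0 worlds.

1 and 0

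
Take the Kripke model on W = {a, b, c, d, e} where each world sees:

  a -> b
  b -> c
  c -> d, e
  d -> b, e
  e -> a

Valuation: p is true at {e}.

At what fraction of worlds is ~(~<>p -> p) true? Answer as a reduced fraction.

2/5

a: ~<>p -> p is F. ✓
b: ~<>p -> p is F. ✓
c: ~<>p -> p is T. ✗
d: ~<>p -> p is T. ✗
e: ~<>p -> p is T. ✗
That's 2 of 5 worlds, so 2/5.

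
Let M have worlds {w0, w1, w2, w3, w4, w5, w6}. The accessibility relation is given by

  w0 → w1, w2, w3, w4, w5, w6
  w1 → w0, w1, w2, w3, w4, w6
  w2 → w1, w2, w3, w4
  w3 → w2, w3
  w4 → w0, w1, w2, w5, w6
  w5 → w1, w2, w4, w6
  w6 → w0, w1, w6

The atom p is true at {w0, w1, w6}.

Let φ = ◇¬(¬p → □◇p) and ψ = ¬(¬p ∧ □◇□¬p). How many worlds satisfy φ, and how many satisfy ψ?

For ◇¬(¬p → □◇p):
w0: successors {w1, w2, w3, w4, w5, w6}; ¬(¬p → □◇p) there: w1:F, w2:T, w3:T, w4:F, w5:F, w6:F. ✓
w1: successors {w0, w1, w2, w3, w4, w6}; ¬(¬p → □◇p) there: w0:F, w1:F, w2:T, w3:T, w4:F, w6:F. ✓
w2: successors {w1, w2, w3, w4}; ¬(¬p → □◇p) there: w1:F, w2:T, w3:T, w4:F. ✓
w3: successors {w2, w3}; ¬(¬p → □◇p) there: w2:T, w3:T. ✓
w4: successors {w0, w1, w2, w5, w6}; ¬(¬p → □◇p) there: w0:F, w1:F, w2:T, w5:F, w6:F. ✓
w5: successors {w1, w2, w4, w6}; ¬(¬p → □◇p) there: w1:F, w2:T, w4:F, w6:F. ✓
w6: successors {w0, w1, w6}; ¬(¬p → □◇p) there: w0:F, w1:F, w6:F. ✗
— 6 worlds.
For ¬(¬p ∧ □◇□¬p):
w0: ¬p ∧ □◇□¬p is F. ✓
w1: ¬p ∧ □◇□¬p is F. ✓
w2: ¬p ∧ □◇□¬p is F. ✓
w3: ¬p ∧ □◇□¬p is T. ✗
w4: ¬p ∧ □◇□¬p is F. ✓
w5: ¬p ∧ □◇□¬p is F. ✓
w6: ¬p ∧ □◇□¬p is F. ✓
— 6 worlds.

6 and 6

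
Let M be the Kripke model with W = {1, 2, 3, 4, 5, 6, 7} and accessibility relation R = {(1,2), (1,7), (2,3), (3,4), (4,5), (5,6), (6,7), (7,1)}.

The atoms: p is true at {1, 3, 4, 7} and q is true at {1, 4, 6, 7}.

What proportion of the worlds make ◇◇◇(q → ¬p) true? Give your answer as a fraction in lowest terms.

1: successors {2, 7}; ◇◇(q → ¬p) there: 2:F, 7:T. ✓
2: successors {3}; ◇◇(q → ¬p) there: 3:T. ✓
3: successors {4}; ◇◇(q → ¬p) there: 4:T. ✓
4: successors {5}; ◇◇(q → ¬p) there: 5:F. ✗
5: successors {6}; ◇◇(q → ¬p) there: 6:F. ✗
6: successors {7}; ◇◇(q → ¬p) there: 7:T. ✓
7: successors {1}; ◇◇(q → ¬p) there: 1:T. ✓
That's 5 of 7 worlds, so 5/7.

5/7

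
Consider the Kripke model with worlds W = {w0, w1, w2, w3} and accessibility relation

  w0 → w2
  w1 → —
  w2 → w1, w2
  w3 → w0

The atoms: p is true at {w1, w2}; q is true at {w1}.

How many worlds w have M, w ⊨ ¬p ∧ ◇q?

w0: ¬p is T, ◇q is F. ✗
w1: ¬p is F, ◇q is F. ✗
w2: ¬p is F, ◇q is T. ✗
w3: ¬p is T, ◇q is F. ✗
Satisfying worlds: ∅.

0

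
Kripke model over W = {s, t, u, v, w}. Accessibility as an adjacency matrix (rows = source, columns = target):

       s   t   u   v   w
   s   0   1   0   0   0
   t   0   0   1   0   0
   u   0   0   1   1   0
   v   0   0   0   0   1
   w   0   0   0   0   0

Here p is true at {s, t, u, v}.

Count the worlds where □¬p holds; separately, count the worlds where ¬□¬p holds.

For □¬p:
s: successors {t}; ¬p there: t:F. ✗
t: successors {u}; ¬p there: u:F. ✗
u: successors {u, v}; ¬p there: u:F, v:F. ✗
v: successors {w}; ¬p there: w:T. ✓
w: no successors, so □¬p holds vacuously. ✓
— 2 worlds.
For ¬□¬p:
s: □¬p is F. ✓
t: □¬p is F. ✓
u: □¬p is F. ✓
v: □¬p is T. ✗
w: □¬p is T. ✗
— 3 worlds.

2 and 3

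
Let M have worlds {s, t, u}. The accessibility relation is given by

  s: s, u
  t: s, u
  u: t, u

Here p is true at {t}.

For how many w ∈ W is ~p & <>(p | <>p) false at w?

s: ~p is T, <>(p | <>p) is T. ✓
t: ~p is F, <>(p | <>p) is T. ✗
u: ~p is T, <>(p | <>p) is T. ✓
Satisfying worlds: {s, u}.
So ~p & <>(p | <>p) fails at the other 1 world.

1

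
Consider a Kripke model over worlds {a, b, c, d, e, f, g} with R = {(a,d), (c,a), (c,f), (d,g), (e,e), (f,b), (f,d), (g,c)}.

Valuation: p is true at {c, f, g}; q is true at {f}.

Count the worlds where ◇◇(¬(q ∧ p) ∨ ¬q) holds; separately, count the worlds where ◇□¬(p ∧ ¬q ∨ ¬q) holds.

6 and 1

For ◇◇(¬(q ∧ p) ∨ ¬q):
a: successors {d}; ◇(¬(q ∧ p) ∨ ¬q) there: d:T. ✓
b: no successors, so ◇◇(¬(q ∧ p) ∨ ¬q) fails. ✗
c: successors {a, f}; ◇(¬(q ∧ p) ∨ ¬q) there: a:T, f:T. ✓
d: successors {g}; ◇(¬(q ∧ p) ∨ ¬q) there: g:T. ✓
e: successors {e}; ◇(¬(q ∧ p) ∨ ¬q) there: e:T. ✓
f: successors {b, d}; ◇(¬(q ∧ p) ∨ ¬q) there: b:F, d:T. ✓
g: successors {c}; ◇(¬(q ∧ p) ∨ ¬q) there: c:T. ✓
— 6 worlds.
For ◇□¬(p ∧ ¬q ∨ ¬q):
a: successors {d}; □¬(p ∧ ¬q ∨ ¬q) there: d:F. ✗
b: no successors, so ◇□¬(p ∧ ¬q ∨ ¬q) fails. ✗
c: successors {a, f}; □¬(p ∧ ¬q ∨ ¬q) there: a:F, f:F. ✗
d: successors {g}; □¬(p ∧ ¬q ∨ ¬q) there: g:F. ✗
e: successors {e}; □¬(p ∧ ¬q ∨ ¬q) there: e:F. ✗
f: successors {b, d}; □¬(p ∧ ¬q ∨ ¬q) there: b:T, d:F. ✓
g: successors {c}; □¬(p ∧ ¬q ∨ ¬q) there: c:F. ✗
— 1 world.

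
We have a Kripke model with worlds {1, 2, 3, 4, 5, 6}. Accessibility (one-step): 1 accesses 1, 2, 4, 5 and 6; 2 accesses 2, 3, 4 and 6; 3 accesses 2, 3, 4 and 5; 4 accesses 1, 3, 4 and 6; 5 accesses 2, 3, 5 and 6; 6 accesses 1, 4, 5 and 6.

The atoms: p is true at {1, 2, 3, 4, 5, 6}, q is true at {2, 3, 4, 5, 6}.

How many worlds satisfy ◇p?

1: successors {1, 2, 4, 5, 6}; p there: 1:T, 2:T, 4:T, 5:T, 6:T. ✓
2: successors {2, 3, 4, 6}; p there: 2:T, 3:T, 4:T, 6:T. ✓
3: successors {2, 3, 4, 5}; p there: 2:T, 3:T, 4:T, 5:T. ✓
4: successors {1, 3, 4, 6}; p there: 1:T, 3:T, 4:T, 6:T. ✓
5: successors {2, 3, 5, 6}; p there: 2:T, 3:T, 5:T, 6:T. ✓
6: successors {1, 4, 5, 6}; p there: 1:T, 4:T, 5:T, 6:T. ✓
Satisfying worlds: {1, 2, 3, 4, 5, 6}.

6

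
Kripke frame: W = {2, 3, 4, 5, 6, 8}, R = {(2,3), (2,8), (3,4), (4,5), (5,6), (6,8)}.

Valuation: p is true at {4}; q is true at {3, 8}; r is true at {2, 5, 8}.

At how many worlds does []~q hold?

4

2: successors {3, 8}; ~q there: 3:F, 8:F. ✗
3: successors {4}; ~q there: 4:T. ✓
4: successors {5}; ~q there: 5:T. ✓
5: successors {6}; ~q there: 6:T. ✓
6: successors {8}; ~q there: 8:F. ✗
8: no successors, so []~q holds vacuously. ✓
Satisfying worlds: {3, 4, 5, 8}.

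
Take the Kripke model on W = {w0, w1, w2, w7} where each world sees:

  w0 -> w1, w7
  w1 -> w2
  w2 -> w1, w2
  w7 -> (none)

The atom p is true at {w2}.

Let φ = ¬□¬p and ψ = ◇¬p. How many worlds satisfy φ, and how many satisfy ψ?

2 and 2

For ¬□¬p:
w0: □¬p is T. ✗
w1: □¬p is F. ✓
w2: □¬p is F. ✓
w7: □¬p is T. ✗
— 2 worlds.
For ◇¬p:
w0: successors {w1, w7}; ¬p there: w1:T, w7:T. ✓
w1: successors {w2}; ¬p there: w2:F. ✗
w2: successors {w1, w2}; ¬p there: w1:T, w2:F. ✓
w7: no successors, so ◇¬p fails. ✗
— 2 worlds.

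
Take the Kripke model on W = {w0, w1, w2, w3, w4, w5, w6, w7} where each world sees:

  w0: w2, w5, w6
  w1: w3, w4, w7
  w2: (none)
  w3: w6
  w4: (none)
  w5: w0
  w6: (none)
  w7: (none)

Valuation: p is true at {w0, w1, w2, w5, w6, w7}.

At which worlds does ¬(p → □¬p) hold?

{w0, w1, w5}

w0: p → □¬p is F. ✓
w1: p → □¬p is F. ✓
w2: p → □¬p is T. ✗
w3: p → □¬p is T. ✗
w4: p → □¬p is T. ✗
w5: p → □¬p is F. ✓
w6: p → □¬p is T. ✗
w7: p → □¬p is T. ✗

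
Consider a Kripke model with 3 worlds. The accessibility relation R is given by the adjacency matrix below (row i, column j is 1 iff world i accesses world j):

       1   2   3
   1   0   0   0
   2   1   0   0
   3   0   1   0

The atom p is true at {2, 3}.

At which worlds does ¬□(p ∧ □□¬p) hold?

1: □(p ∧ □□¬p) is T. ✗
2: □(p ∧ □□¬p) is F. ✓
3: □(p ∧ □□¬p) is T. ✗

{2}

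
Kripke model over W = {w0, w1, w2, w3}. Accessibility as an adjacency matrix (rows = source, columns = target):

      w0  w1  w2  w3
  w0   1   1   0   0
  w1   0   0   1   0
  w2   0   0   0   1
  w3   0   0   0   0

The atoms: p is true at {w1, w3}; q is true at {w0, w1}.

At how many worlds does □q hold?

w0: successors {w0, w1}; q there: w0:T, w1:T. ✓
w1: successors {w2}; q there: w2:F. ✗
w2: successors {w3}; q there: w3:F. ✗
w3: no successors, so □q holds vacuously. ✓
Satisfying worlds: {w0, w3}.

2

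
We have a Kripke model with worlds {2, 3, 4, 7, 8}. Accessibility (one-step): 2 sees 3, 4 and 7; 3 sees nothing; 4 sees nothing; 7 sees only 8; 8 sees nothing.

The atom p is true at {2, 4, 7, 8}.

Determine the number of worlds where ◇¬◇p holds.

2

2: successors {3, 4, 7}; ¬◇p there: 3:T, 4:T, 7:F. ✓
3: no successors, so ◇¬◇p fails. ✗
4: no successors, so ◇¬◇p fails. ✗
7: successors {8}; ¬◇p there: 8:T. ✓
8: no successors, so ◇¬◇p fails. ✗
Satisfying worlds: {2, 7}.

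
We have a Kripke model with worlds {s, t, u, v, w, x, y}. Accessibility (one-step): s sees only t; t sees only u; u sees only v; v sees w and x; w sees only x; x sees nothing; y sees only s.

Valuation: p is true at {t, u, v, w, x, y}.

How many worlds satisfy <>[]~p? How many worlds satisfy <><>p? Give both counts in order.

For <>[]~p:
s: successors {t}; []~p there: t:F. ✗
t: successors {u}; []~p there: u:F. ✗
u: successors {v}; []~p there: v:F. ✗
v: successors {w, x}; []~p there: w:F, x:T. ✓
w: successors {x}; []~p there: x:T. ✓
x: no successors, so <>[]~p fails. ✗
y: successors {s}; []~p there: s:F. ✗
— 2 worlds.
For <><>p:
s: successors {t}; <>p there: t:T. ✓
t: successors {u}; <>p there: u:T. ✓
u: successors {v}; <>p there: v:T. ✓
v: successors {w, x}; <>p there: w:T, x:F. ✓
w: successors {x}; <>p there: x:F. ✗
x: no successors, so <><>p fails. ✗
y: successors {s}; <>p there: s:T. ✓
— 5 worlds.

2 and 5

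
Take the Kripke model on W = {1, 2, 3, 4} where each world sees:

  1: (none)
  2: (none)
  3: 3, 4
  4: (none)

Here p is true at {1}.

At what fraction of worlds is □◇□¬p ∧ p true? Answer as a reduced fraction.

1: □◇□¬p is T, p is T. ✓
2: □◇□¬p is T, p is F. ✗
3: □◇□¬p is F, p is F. ✗
4: □◇□¬p is T, p is F. ✗
That's 1 of 4 worlds, so 1/4.

1/4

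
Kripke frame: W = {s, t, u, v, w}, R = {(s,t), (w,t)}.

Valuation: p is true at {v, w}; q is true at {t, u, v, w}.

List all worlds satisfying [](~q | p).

{t, u, v}

s: successors {t}; ~q | p there: t:F. ✗
t: no successors, so [](~q | p) holds vacuously. ✓
u: no successors, so [](~q | p) holds vacuously. ✓
v: no successors, so [](~q | p) holds vacuously. ✓
w: successors {t}; ~q | p there: t:F. ✗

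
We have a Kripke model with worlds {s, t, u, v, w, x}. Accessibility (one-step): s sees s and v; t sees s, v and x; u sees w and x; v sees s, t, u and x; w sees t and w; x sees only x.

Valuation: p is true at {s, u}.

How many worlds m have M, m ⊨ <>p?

s: successors {s, v}; p there: s:T, v:F. ✓
t: successors {s, v, x}; p there: s:T, v:F, x:F. ✓
u: successors {w, x}; p there: w:F, x:F. ✗
v: successors {s, t, u, x}; p there: s:T, t:F, u:T, x:F. ✓
w: successors {t, w}; p there: t:F, w:F. ✗
x: successors {x}; p there: x:F. ✗
Satisfying worlds: {s, t, v}.

3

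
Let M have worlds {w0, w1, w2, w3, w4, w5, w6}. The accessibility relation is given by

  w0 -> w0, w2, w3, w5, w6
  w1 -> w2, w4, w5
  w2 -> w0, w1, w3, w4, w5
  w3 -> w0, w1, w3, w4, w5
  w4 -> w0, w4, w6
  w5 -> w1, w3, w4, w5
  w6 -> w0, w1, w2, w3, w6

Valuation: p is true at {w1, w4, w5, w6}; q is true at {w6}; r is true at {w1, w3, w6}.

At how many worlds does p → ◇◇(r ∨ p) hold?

7

w0: p is F, ◇◇(r ∨ p) is T. ✓
w1: p is T, ◇◇(r ∨ p) is T. ✓
w2: p is F, ◇◇(r ∨ p) is T. ✓
w3: p is F, ◇◇(r ∨ p) is T. ✓
w4: p is T, ◇◇(r ∨ p) is T. ✓
w5: p is T, ◇◇(r ∨ p) is T. ✓
w6: p is T, ◇◇(r ∨ p) is T. ✓
Satisfying worlds: {w0, w1, w2, w3, w4, w5, w6}.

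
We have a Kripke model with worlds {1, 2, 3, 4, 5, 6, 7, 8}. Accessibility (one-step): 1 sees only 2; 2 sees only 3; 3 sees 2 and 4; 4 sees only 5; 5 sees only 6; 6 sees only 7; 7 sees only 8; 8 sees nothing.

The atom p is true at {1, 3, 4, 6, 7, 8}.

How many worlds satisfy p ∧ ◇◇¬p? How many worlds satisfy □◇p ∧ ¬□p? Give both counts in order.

For p ∧ ◇◇¬p:
1: p is T, ◇◇¬p is F. ✗
2: p is F, ◇◇¬p is T. ✗
3: p is T, ◇◇¬p is T. ✓
4: p is T, ◇◇¬p is F. ✗
5: p is F, ◇◇¬p is F. ✗
6: p is T, ◇◇¬p is F. ✗
7: p is T, ◇◇¬p is F. ✗
8: p is T, ◇◇¬p is F. ✗
— 1 world.
For □◇p ∧ ¬□p:
1: □◇p is T, ¬□p is T. ✓
2: □◇p is T, ¬□p is F. ✗
3: □◇p is F, ¬□p is T. ✗
4: □◇p is T, ¬□p is T. ✓
5: □◇p is T, ¬□p is F. ✗
6: □◇p is T, ¬□p is F. ✗
7: □◇p is F, ¬□p is F. ✗
8: □◇p is T, ¬□p is F. ✗
— 2 worlds.

1 and 2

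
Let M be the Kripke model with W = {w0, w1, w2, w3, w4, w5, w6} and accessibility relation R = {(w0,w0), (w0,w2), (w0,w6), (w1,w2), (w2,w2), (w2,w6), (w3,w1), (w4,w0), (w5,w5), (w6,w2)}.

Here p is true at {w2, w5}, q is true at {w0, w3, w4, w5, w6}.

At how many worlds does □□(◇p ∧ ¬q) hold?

1

w0: successors {w0, w2, w6}; □(◇p ∧ ¬q) there: w0:F, w2:F, w6:T. ✗
w1: successors {w2}; □(◇p ∧ ¬q) there: w2:F. ✗
w2: successors {w2, w6}; □(◇p ∧ ¬q) there: w2:F, w6:T. ✗
w3: successors {w1}; □(◇p ∧ ¬q) there: w1:T. ✓
w4: successors {w0}; □(◇p ∧ ¬q) there: w0:F. ✗
w5: successors {w5}; □(◇p ∧ ¬q) there: w5:F. ✗
w6: successors {w2}; □(◇p ∧ ¬q) there: w2:F. ✗
Satisfying worlds: {w3}.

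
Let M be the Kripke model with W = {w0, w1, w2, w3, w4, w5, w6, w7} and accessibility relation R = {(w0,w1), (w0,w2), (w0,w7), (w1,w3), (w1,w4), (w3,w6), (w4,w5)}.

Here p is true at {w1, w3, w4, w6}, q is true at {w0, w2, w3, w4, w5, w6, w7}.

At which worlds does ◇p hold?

{w0, w1, w3}

w0: successors {w1, w2, w7}; p there: w1:T, w2:F, w7:F. ✓
w1: successors {w3, w4}; p there: w3:T, w4:T. ✓
w2: no successors, so ◇p fails. ✗
w3: successors {w6}; p there: w6:T. ✓
w4: successors {w5}; p there: w5:F. ✗
w5: no successors, so ◇p fails. ✗
w6: no successors, so ◇p fails. ✗
w7: no successors, so ◇p fails. ✗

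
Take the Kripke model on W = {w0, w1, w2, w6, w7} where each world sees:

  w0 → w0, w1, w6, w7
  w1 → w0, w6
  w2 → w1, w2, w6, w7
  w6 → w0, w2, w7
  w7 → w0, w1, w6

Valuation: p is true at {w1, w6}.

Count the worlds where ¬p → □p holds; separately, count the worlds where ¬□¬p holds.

2 and 4

For ¬p → □p:
w0: ¬p is T, □p is F. ✗
w1: ¬p is F, □p is F. ✓
w2: ¬p is T, □p is F. ✗
w6: ¬p is F, □p is F. ✓
w7: ¬p is T, □p is F. ✗
— 2 worlds.
For ¬□¬p:
w0: □¬p is F. ✓
w1: □¬p is F. ✓
w2: □¬p is F. ✓
w6: □¬p is T. ✗
w7: □¬p is F. ✓
— 4 worlds.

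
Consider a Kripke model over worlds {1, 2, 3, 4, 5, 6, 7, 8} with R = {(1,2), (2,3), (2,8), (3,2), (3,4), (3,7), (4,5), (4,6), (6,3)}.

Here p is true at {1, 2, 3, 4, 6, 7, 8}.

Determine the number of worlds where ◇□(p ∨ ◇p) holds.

1: successors {2}; □(p ∨ ◇p) there: 2:T. ✓
2: successors {3, 8}; □(p ∨ ◇p) there: 3:T, 8:T. ✓
3: successors {2, 4, 7}; □(p ∨ ◇p) there: 2:T, 4:F, 7:T. ✓
4: successors {5, 6}; □(p ∨ ◇p) there: 5:T, 6:T. ✓
5: no successors, so ◇□(p ∨ ◇p) fails. ✗
6: successors {3}; □(p ∨ ◇p) there: 3:T. ✓
7: no successors, so ◇□(p ∨ ◇p) fails. ✗
8: no successors, so ◇□(p ∨ ◇p) fails. ✗
Satisfying worlds: {1, 2, 3, 4, 6}.

5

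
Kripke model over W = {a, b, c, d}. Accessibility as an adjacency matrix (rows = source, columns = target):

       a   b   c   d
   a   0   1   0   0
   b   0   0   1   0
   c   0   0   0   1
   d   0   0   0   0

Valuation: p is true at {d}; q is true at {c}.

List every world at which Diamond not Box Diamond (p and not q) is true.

{b}

a: successors {b}; not Box Diamond (p and not q) there: b:F. ✗
b: successors {c}; not Box Diamond (p and not q) there: c:T. ✓
c: successors {d}; not Box Diamond (p and not q) there: d:F. ✗
d: no successors, so Diamond not Box Diamond (p and not q) fails. ✗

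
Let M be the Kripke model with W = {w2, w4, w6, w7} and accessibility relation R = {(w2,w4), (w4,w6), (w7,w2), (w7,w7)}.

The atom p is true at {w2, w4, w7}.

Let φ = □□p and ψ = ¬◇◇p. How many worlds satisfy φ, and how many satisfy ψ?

3 and 3

For □□p:
w2: successors {w4}; □p there: w4:F. ✗
w4: successors {w6}; □p there: w6:T. ✓
w6: no successors, so □□p holds vacuously. ✓
w7: successors {w2, w7}; □p there: w2:T, w7:T. ✓
— 3 worlds.
For ¬◇◇p:
w2: ◇◇p is F. ✓
w4: ◇◇p is F. ✓
w6: ◇◇p is F. ✓
w7: ◇◇p is T. ✗
— 3 worlds.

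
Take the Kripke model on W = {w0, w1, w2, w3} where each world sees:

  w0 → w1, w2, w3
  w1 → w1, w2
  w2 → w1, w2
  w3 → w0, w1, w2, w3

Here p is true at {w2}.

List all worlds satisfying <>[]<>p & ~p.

w0: <>[]<>p is T, ~p is T. ✓
w1: <>[]<>p is T, ~p is T. ✓
w2: <>[]<>p is T, ~p is F. ✗
w3: <>[]<>p is T, ~p is T. ✓

{w0, w1, w3}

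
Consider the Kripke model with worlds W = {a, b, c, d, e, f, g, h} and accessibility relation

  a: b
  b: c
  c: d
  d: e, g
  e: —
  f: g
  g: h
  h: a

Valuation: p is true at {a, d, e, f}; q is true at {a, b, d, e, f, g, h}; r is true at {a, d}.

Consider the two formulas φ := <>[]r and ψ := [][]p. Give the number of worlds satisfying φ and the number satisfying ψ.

For <>[]r:
a: successors {b}; []r there: b:F. ✗
b: successors {c}; []r there: c:T. ✓
c: successors {d}; []r there: d:F. ✗
d: successors {e, g}; []r there: e:T, g:F. ✓
e: no successors, so <>[]r fails. ✗
f: successors {g}; []r there: g:F. ✗
g: successors {h}; []r there: h:T. ✓
h: successors {a}; []r there: a:F. ✗
— 3 worlds.
For [][]p:
a: successors {b}; []p there: b:F. ✗
b: successors {c}; []p there: c:T. ✓
c: successors {d}; []p there: d:F. ✗
d: successors {e, g}; []p there: e:T, g:F. ✗
e: no successors, so [][]p holds vacuously. ✓
f: successors {g}; []p there: g:F. ✗
g: successors {h}; []p there: h:T. ✓
h: successors {a}; []p there: a:F. ✗
— 3 worlds.

3 and 3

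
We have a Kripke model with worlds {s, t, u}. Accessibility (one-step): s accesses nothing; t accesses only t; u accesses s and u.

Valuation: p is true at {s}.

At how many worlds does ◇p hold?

1

s: no successors, so ◇p fails. ✗
t: successors {t}; p there: t:F. ✗
u: successors {s, u}; p there: s:T, u:F. ✓
Satisfying worlds: {u}.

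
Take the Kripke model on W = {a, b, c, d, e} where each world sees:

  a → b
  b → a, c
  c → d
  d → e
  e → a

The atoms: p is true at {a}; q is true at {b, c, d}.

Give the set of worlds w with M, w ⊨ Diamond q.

a: successors {b}; q there: b:T. ✓
b: successors {a, c}; q there: a:F, c:T. ✓
c: successors {d}; q there: d:T. ✓
d: successors {e}; q there: e:F. ✗
e: successors {a}; q there: a:F. ✗

{a, b, c}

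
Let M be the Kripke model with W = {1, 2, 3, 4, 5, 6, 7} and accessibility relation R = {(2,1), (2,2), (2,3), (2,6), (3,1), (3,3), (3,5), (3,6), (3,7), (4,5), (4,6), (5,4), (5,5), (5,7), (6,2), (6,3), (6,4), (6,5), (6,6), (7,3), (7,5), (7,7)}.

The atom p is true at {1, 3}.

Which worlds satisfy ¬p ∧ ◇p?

1: ¬p is F, ◇p is F. ✗
2: ¬p is T, ◇p is T. ✓
3: ¬p is F, ◇p is T. ✗
4: ¬p is T, ◇p is F. ✗
5: ¬p is T, ◇p is F. ✗
6: ¬p is T, ◇p is T. ✓
7: ¬p is T, ◇p is T. ✓

{2, 6, 7}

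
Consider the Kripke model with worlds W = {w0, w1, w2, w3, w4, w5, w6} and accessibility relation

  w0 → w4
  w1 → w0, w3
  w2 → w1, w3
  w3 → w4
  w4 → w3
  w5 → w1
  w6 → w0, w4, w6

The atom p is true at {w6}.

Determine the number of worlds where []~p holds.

6

w0: successors {w4}; ~p there: w4:T. ✓
w1: successors {w0, w3}; ~p there: w0:T, w3:T. ✓
w2: successors {w1, w3}; ~p there: w1:T, w3:T. ✓
w3: successors {w4}; ~p there: w4:T. ✓
w4: successors {w3}; ~p there: w3:T. ✓
w5: successors {w1}; ~p there: w1:T. ✓
w6: successors {w0, w4, w6}; ~p there: w0:T, w4:T, w6:F. ✗
Satisfying worlds: {w0, w1, w2, w3, w4, w5}.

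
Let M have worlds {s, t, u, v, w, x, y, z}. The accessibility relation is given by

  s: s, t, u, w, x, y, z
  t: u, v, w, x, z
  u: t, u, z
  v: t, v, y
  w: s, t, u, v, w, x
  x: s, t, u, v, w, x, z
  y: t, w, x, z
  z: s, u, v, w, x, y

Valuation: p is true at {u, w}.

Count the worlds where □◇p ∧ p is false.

7

s: □◇p is T, p is F. ✗
t: □◇p is F, p is F. ✗
u: □◇p is T, p is T. ✓
v: □◇p is F, p is F. ✗
w: □◇p is F, p is T. ✗
x: □◇p is F, p is F. ✗
y: □◇p is T, p is F. ✗
z: □◇p is F, p is F. ✗
Satisfying worlds: {u}.
So □◇p ∧ p fails at the other 7 worlds.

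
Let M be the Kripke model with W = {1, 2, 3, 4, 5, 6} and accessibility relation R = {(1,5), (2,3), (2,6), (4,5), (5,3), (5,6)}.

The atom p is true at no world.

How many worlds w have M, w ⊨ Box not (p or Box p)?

4

1: successors {5}; not (p or Box p) there: 5:T. ✓
2: successors {3, 6}; not (p or Box p) there: 3:F, 6:F. ✗
3: no successors, so Box not (p or Box p) holds vacuously. ✓
4: successors {5}; not (p or Box p) there: 5:T. ✓
5: successors {3, 6}; not (p or Box p) there: 3:F, 6:F. ✗
6: no successors, so Box not (p or Box p) holds vacuously. ✓
Satisfying worlds: {1, 3, 4, 6}.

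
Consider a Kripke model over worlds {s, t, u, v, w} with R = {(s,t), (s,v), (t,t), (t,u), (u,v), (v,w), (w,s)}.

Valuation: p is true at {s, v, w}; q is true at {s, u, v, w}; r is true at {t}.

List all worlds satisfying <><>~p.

{s, t, w}

s: successors {t, v}; <>~p there: t:T, v:F. ✓
t: successors {t, u}; <>~p there: t:T, u:F. ✓
u: successors {v}; <>~p there: v:F. ✗
v: successors {w}; <>~p there: w:F. ✗
w: successors {s}; <>~p there: s:T. ✓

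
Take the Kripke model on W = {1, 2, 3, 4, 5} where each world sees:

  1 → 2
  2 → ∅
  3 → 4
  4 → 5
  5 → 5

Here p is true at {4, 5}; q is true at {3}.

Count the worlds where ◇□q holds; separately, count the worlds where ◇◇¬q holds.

For ◇□q:
1: successors {2}; □q there: 2:T. ✓
2: no successors, so ◇□q fails. ✗
3: successors {4}; □q there: 4:F. ✗
4: successors {5}; □q there: 5:F. ✗
5: successors {5}; □q there: 5:F. ✗
— 1 world.
For ◇◇¬q:
1: successors {2}; ◇¬q there: 2:F. ✗
2: no successors, so ◇◇¬q fails. ✗
3: successors {4}; ◇¬q there: 4:T. ✓
4: successors {5}; ◇¬q there: 5:T. ✓
5: successors {5}; ◇¬q there: 5:T. ✓
— 3 worlds.

1 and 3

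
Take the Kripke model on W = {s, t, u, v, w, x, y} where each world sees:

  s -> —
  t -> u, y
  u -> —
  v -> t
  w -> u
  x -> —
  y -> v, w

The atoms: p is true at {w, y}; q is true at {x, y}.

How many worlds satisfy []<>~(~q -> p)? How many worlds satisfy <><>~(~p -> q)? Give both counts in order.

5 and 3

For []<>~(~q -> p):
s: no successors, so []<>~(~q -> p) holds vacuously. ✓
t: successors {u, y}; <>~(~q -> p) there: u:F, y:T. ✗
u: no successors, so []<>~(~q -> p) holds vacuously. ✓
v: successors {t}; <>~(~q -> p) there: t:T. ✓
w: successors {u}; <>~(~q -> p) there: u:F. ✗
x: no successors, so []<>~(~q -> p) holds vacuously. ✓
y: successors {v, w}; <>~(~q -> p) there: v:T, w:T. ✓
— 5 worlds.
For <><>~(~p -> q):
s: no successors, so <><>~(~p -> q) fails. ✗
t: successors {u, y}; <>~(~p -> q) there: u:F, y:T. ✓
u: no successors, so <><>~(~p -> q) fails. ✗
v: successors {t}; <>~(~p -> q) there: t:T. ✓
w: successors {u}; <>~(~p -> q) there: u:F. ✗
x: no successors, so <><>~(~p -> q) fails. ✗
y: successors {v, w}; <>~(~p -> q) there: v:T, w:T. ✓
— 3 worlds.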